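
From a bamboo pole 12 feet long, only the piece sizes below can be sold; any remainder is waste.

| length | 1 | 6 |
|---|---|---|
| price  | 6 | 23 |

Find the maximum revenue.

Let best[k] be the best obtainable value from length k. For each k, try every first piece i and keep the best of price[i] + best[k−i].
best[1] = 6
best[2] = 12  (first piece 1, then best[1]=6)
best[3] = 18  (first piece 1, then best[2]=12)
best[4] = 24  (first piece 1, then best[3]=18)
best[5] = 30  (first piece 1, then best[4]=24)
best[6] = 36  (first piece 1, then best[5]=30)
best[7] = 42  (first piece 1, then best[6]=36)
best[8] = 48  (first piece 1, then best[7]=42)
best[9] = 54  (first piece 1, then best[8]=48)
best[10] = 60  (first piece 1, then best[9]=54)
best[11] = 66  (first piece 1, then best[10]=60)
best[12] = 72  (first piece 1, then best[11]=66)
One optimal cutting: 1 + 1 + 1 + 1 + 1 + 1 + 1 + 1 + 1 + 1 + 1 + 1 → $72.

72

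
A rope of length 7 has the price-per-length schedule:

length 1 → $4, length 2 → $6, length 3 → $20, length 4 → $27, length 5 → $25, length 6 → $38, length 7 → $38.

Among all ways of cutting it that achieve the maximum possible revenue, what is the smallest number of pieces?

Let r[k] be the best obtainable value from length k. For each k, try every first piece i and keep the best of price[i] + r[k−i].
r[1] = 4
r[2] = max(4+4, 6+0) = 8
r[3] = max(4+8, 6+4, 20+0) = 20
r[4] = max(4+20, 6+8, 20+4, 27+0) = 27
r[5] = max(4+27, 6+20, 20+8, 27+4, 25+0) = 31
r[6] = max(4+31, 6+27, 20+20, 27+8, 25+4, 38+0) = 40
r[7] = max(4+40, 6+31, 20+27, …, 38+4, 38+0) = 47
Maximum revenue is $47.
Now minimize piece count subject to staying optimal: for each k, pieces[k] = 1 + min over i with p[i]+r[k−i]=r[k] of pieces[k−i].
pieces[4] = 1
pieces[5] = 2
pieces[6] = 2
pieces[7] = 2

2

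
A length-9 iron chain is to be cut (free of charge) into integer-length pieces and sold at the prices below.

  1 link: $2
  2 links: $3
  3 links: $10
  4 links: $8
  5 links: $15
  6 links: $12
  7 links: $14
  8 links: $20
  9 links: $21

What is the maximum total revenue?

Consider every possible first cut. v[k] is the best of p[i]+v[k−i] over all sellable i≤k.
v[1] = 2
v[2] = max(2+2, 3+0) = 4
v[3] = max(2+4, 3+2, 10+0) = 10
v[4] = max(2+10, 3+4, 10+2, 8+0) = 12
v[5] = max(2+12, 3+10, 10+4, 8+2, 15+0) = 15
v[6] = max(2+15, 3+12, 10+10, 8+4, 15+2, 12+0) = 20
v[7] = max(2+20, 3+15, 10+12, …, 12+2, 14+0) = 22
v[8] = max(2+22, 3+20, 10+15, …, 14+2, 20+0) = 25
v[9] = max(2+25, 3+22, 10+20, …, 20+2, 21+0) = 30
One optimal cutting: 3 + 3 + 3 → $10 + $10 + $10 = $30.

30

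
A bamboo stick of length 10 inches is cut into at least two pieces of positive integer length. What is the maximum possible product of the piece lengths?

36

Fill prod[k] for k=2..10: at each k try every first piece i and multiply by the better of (k−i) uncut or prod[k−i].
Small cases: prod[2]=1.
prod[3] = max(1*2, 2*1) = 2
prod[4] = max(1*3, 2*2, 3*1) = 4
prod[5] = max(1*4, 2*3, 3*2, 4*1) = 6
prod[6] = max(1*6, 2*4, 3*3, 4*2, 5*1) = 9
prod[7] = max(1*9, 2*6, 3*4, 4*3, 5*2, 6*1) = 12
prod[8] = max(1*12, 2*9, 3*6, …, 6*2, 7*1) = 18
prod[9] = max(1*18, 2*12, 3*9, …, 7*2, 8*1) = 27
prod[10] = max(1*27, 2*18, 3*12, …, 8*2, 9*1) = 36
One optimal split: 3 + 3 + 2 + 2; product 3*3*2*2 = 36.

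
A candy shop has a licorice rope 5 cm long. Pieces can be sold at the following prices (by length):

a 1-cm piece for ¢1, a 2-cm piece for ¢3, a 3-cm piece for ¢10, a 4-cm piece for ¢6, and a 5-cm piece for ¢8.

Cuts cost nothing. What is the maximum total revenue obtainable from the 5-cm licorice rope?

Consider every possible first cut. R[k] is the best of p[i]+R[k−i] over all sellable i≤k.
R[1] = 1
R[2] = 3
R[3] = 10
R[4] = 11  (first piece 1, then R[3]=10)
R[5] = 13  (first piece 2, then R[3]=10)
One optimal cutting: 3 + 2 → ¢10 + ¢3 = ¢13.

13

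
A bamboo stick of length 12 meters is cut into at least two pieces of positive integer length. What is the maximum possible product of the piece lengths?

Define P[k] = max over 1≤i<k of i · max(k−i, P[k−i]); the inner max lets the remainder stay uncut if that's better.
Small cases: P[2]=1, P[3]=2, P[4]=4, P[5]=6, P[6]=9, P[7]=12.
P[8] = max(1×12, 2×9, 3×6, …, 6×2, 7×1) = 18
P[9] = max(1×18, 2×12, 3×9, …, 7×2, 8×1) = 27
P[10] = max(1×27, 2×18, 3×12, …, 8×2, 9×1) = 36
P[11] = max(1×36, 2×27, 3×18, …, 9×2, 10×1) = 54
P[12] = max(1×54, 2×36, 3×27, …, 10×2, 11×1) = 81
One optimal split: 3 + 3 + 3 + 3; product 3×3×3×3 = 81.

81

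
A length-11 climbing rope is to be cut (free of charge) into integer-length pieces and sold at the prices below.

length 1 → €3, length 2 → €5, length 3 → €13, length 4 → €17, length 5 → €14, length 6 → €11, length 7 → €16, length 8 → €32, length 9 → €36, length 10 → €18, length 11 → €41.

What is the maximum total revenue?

Consider every possible first cut. v[k] is the best of p[i]+v[k−i] over all sellable i≤k.
v[1] = 3
v[2] = max(3+3, 5+0) = 6
v[3] = max(3+6, 5+3, 13+0) = 13
v[4] = max(3+13, 5+6, 13+3, 17+0) = 17
v[5] = max(3+17, 5+13, 13+6, 17+3, 14+0) = 20
v[6] = max(3+20, 5+17, 13+13, 17+6, 14+3, 11+0) = 26
v[7] = max(3+26, 5+20, 13+17, …, 11+3, 16+0) = 30
v[8] = max(3+30, 5+26, 13+20, …, 16+3, 32+0) = 34
v[9] = max(3+34, 5+30, 13+26, …, 32+3, 36+0) = 39
v[10] = max(3+39, 5+34, 13+30, …, 36+3, 18+0) = 43
v[11] = max(3+43, 5+39, 13+34, …, 18+3, 41+0) = 47
One optimal cutting: 4 + 4 + 3 → €17 + €17 + €13 = €47.

47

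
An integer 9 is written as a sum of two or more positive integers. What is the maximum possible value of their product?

Define P[k] = max over 1≤i<k of i · max(k−i, P[k−i]); the inner max lets the remainder stay uncut if that's better.
P[2] = 1*max(1,0) = 1*1 = 1
P[3] = max(1*2, 2*1) = 2
P[4] = max(1*3, 2*2, 3*1) = 4
P[5] = max(1*4, 2*3, 3*2, 4*1) = 6
P[6] = max(1*6, 2*4, 3*3, 4*2, 5*1) = 9
P[7] = max(1*9, 2*6, 3*4, 4*3, 5*2, 6*1) = 12
P[8] = max(1*12, 2*9, 3*6, …, 6*2, 7*1) = 18
P[9] = max(1*18, 2*12, 3*9, …, 7*2, 8*1) = 27
One optimal split: 3 + 3 + 3; product 3*3*3 = 27.

27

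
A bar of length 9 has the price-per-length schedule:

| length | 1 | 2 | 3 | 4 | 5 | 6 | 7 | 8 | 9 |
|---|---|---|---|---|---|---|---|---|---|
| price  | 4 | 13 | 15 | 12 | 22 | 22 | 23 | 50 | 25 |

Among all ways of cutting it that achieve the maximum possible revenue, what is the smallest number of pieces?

Build r[k] bottom-up: r[k] = max over allowed piece i of (p[i] + r[k−i]).
r[1] = 4
r[2] = max(4+4, 13+0) = 13
r[3] = max(4+13, 13+4, 15+0) = 17
r[4] = max(4+17, 13+13, 15+4, 12+0) = 26
r[5] = max(4+26, 13+17, 15+13, 12+4, 22+0) = 30
r[6] = max(4+30, 13+26, 15+17, 12+13, 22+4, 22+0) = 39
r[7] = max(4+39, 13+30, 15+26, …, 22+4, 23+0) = 43
r[8] = max(4+43, 13+39, 15+30, …, 23+4, 50+0) = 52
r[9] = max(4+52, 13+43, 15+39, …, 50+4, 25+0) = 56
Maximum revenue is 56.
Now minimize piece count subject to staying optimal: for each k, pieces[k] = 1 + min over i with p[i]+r[k−i]=r[k] of pieces[k−i].
pieces[6] = 3
pieces[7] = 4
pieces[8] = 4
pieces[9] = 5

5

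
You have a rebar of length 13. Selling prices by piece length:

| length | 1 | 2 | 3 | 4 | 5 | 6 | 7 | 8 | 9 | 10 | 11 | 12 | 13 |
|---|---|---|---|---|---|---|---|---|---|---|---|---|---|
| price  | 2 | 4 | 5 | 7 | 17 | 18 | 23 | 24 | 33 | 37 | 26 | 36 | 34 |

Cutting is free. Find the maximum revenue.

43

Consider every possible first cut. r[k] is the best of p[i]+r[k−i] over all sellable i≤k.
r[1] = 2
r[2] = max(2+2, 4+0) = 4
r[3] = max(2+4, 4+2, 5+0) = 6
r[4] = max(2+6, 4+4, 5+2, 7+0) = 8
r[5] = max(2+8, 4+6, 5+4, 7+2, 17+0) = 17
r[6] = max(2+17, 4+8, 5+6, 7+4, 17+2, 18+0) = 19
r[7] = max(2+19, 4+17, 5+8, …, 18+2, 23+0) = 23
r[8] = max(2+23, 4+19, 5+17, …, 23+2, 24+0) = 25
r[9] = max(2+25, 4+23, 5+19, …, 24+2, 33+0) = 33
r[10] = max(2+33, 4+25, 5+23, …, 33+2, 37+0) = 37
r[11] = max(2+37, 4+33, 5+25, …, 37+2, 26+0) = 39
r[12] = max(2+39, 4+37, 5+33, …, 26+2, 36+0) = 41
r[13] = max(2+41, 4+39, 5+37, …, 36+2, 34+0) = 43
One optimal cutting: 10 + 1 + 1 + 1 → ₹37 + ₹2 + ₹2 + ₹2 = ₹43.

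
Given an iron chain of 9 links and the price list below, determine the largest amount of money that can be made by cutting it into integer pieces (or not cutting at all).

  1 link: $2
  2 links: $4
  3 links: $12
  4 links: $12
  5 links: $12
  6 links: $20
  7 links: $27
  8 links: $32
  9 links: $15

36

Build r[k] bottom-up: r[k] = max over allowed piece i of (p[i] + r[k−i]).
r[1] = 2
r[2] = max(2+2, 4+0) = 4
r[3] = max(2+4, 4+2, 12+0) = 12
r[4] = max(2+12, 4+4, 12+2, 12+0) = 14
r[5] = max(2+14, 4+12, 12+4, 12+2, 12+0) = 16
r[6] = max(2+16, 4+14, 12+12, 12+4, 12+2, 20+0) = 24
r[7] = max(2+24, 4+16, 12+14, …, 20+2, 27+0) = 27
r[8] = max(2+27, 4+24, 12+16, …, 27+2, 32+0) = 32
r[9] = max(2+32, 4+27, 12+24, …, 32+2, 15+0) = 36
One optimal cutting: 3 + 3 + 3 → $12 + $12 + $12 = $36.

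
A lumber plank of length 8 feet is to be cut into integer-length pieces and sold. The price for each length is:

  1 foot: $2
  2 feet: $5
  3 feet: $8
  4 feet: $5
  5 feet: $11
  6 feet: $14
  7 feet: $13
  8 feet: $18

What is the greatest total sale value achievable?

21

Consider every possible first cut. v[k] is the best of p[i]+v[k−i] over all sellable i≤k.
v[1] = 2
v[2] = max(2+2, 5+0) = 5
v[3] = max(2+5, 5+2, 8+0) = 8
v[4] = max(2+8, 5+5, 8+2, 5+0) = 10
v[5] = max(2+10, 5+8, 8+5, 5+2, 11+0) = 13
v[6] = max(2+13, 5+10, 8+8, 5+5, 11+2, 14+0) = 16
v[7] = max(2+16, 5+13, 8+10, …, 14+2, 13+0) = 18
v[8] = max(2+18, 5+16, 8+13, …, 13+2, 18+0) = 21
One optimal cutting: 3 + 3 + 2 → $8 + $8 + $5 = $21.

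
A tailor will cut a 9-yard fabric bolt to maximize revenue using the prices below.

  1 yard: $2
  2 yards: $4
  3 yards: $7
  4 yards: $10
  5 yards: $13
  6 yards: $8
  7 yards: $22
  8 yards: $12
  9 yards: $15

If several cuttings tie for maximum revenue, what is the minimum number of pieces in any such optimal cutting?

2

Let r[k] be the best obtainable value from length k. For each k, try every first piece i and keep the best of price[i] + r[k−i].
r[1] = 2
r[2] = 4  (first piece 1, then r[1]=2)
r[3] = 7
r[4] = 10
r[5] = 13
r[6] = 15  (first piece 1, then r[5]=13)
r[7] = 22
r[8] = 24  (first piece 1, then r[7]=22)
r[9] = 26  (first piece 1, then r[8]=24)
Maximum revenue is $26.
Now minimize piece count subject to staying optimal: for each k, pieces[k] = 1 + min over i with p[i]+r[k−i]=r[k] of pieces[k−i].
pieces[6] = 2
pieces[7] = 1
pieces[8] = 2
pieces[9] = 2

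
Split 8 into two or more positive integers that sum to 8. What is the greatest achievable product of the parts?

18

Define g[k] = max over 1≤i<k of i · max(k−i, g[k−i]); the inner max lets the remainder stay uncut if that's better.
g[2] = 1×max(1,0) = 1×1 = 1
g[3] = max(1×2, 2×1) = 2
g[4] = max(1×3, 2×2, 3×1) = 4
g[5] = max(1×4, 2×3, 3×2, 4×1) = 6
g[6] = max(1×6, 2×4, 3×3, 4×2, 5×1) = 9
g[7] = max(1×9, 2×6, 3×4, 4×3, 5×2, 6×1) = 12
g[8] = max(1×12, 2×9, 3×6, …, 6×2, 7×1) = 18
One optimal split: 3 + 3 + 2; product 3×3×2 = 18.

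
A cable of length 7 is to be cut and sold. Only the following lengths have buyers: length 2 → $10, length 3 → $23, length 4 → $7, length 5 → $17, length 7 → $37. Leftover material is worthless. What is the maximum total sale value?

46

Build f[k] bottom-up: f[k] = max over allowed piece i of (p[i] + f[k−i]).
f[1] = 0
f[2] = 10
f[3] = 23
f[4] = 23
f[5] = 33  (first piece 2, then f[3]=23)
f[6] = 46  (first piece 3, then f[3]=23)
f[7] = 46
One optimal cutting: pieces 3 + 3 with 1 meter of scrap → $46.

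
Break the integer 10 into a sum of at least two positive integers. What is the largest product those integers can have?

36

Fill f[k] for k=2..10: at each k try every first piece i and multiply by the better of (k−i) uncut or f[k−i].
Small cases: f[2]=1.
f[3] = 1*max(2,1) = 1*2 = 2
f[4] = 2*max(2,1) = 2*2 = 4
f[5] = 2*max(3,2) = 2*3 = 6
f[6] = 3*max(3,2) = 3*3 = 9
f[7] = 2*max(5,6) = 2*6 = 12
f[8] = 2*max(6,9) = 2*9 = 18
f[9] = 3*max(6,9) = 3*9 = 27
f[10] = 2*max(8,18) = 2*18 = 36
One optimal split: 3 + 3 + 2 + 2; product 3*3*2*2 = 36.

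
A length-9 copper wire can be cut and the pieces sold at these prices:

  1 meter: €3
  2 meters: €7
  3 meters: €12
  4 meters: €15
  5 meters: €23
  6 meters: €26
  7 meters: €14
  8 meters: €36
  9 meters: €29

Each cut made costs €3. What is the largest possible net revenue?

36

Build net[k] bottom-up: net[k] = max over allowed piece i of (p[i] + net[k−i]) − 3 per cut.
net[1] = 3
net[2] = 7
net[3] = 12
net[4] = 15
net[5] = 23
net[6] = 26
net[7] = 27  (first piece 2, then net[5]=23)
net[8] = 36
net[9] = 36  (first piece 1, then net[8]=36)
One optimal plan: pieces 8 + 1 (1 cut) → €39 − €3 = €36.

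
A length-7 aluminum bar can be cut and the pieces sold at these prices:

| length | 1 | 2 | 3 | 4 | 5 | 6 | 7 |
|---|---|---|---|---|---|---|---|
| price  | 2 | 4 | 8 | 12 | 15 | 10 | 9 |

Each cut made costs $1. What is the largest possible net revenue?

19

Consider every possible first cut. r[k] is the best of p[i]+r[k−i] over all sellable i≤k, charging 1 whenever i<k.
r[1] = 2
r[2] = max(2+2-1, 4+0) = 4
r[3] = max(2+4-1, 4+2-1, 8+0) = 8
r[4] = max(2+8-1, 4+4-1, 8+2-1, 12+0) = 12
r[5] = max(2+12-1, 4+8-1, 8+4-1, 12+2-1, 15+0) = 15
r[6] = max(2+15-1, 4+12-1, 8+8-1, 12+4-1, 15+2-1, 10+0) = 16
r[7] = max(2+16-1, 4+15-1, 8+12-1, …, 10+2-1, 9+0) = 19
One optimal plan: pieces 4 + 3 (1 cut) → $20 − $1 = $19.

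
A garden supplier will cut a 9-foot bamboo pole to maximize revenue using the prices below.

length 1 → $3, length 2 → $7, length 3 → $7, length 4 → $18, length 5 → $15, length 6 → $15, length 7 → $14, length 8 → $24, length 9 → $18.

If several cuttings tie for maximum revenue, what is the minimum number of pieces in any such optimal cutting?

Consider every possible first cut. r[k] is the best of p[i]+r[k−i] over all sellable i≤k.
r[1] = 3
r[2] = max(3+3, 7+0) = 7
r[3] = max(3+7, 7+3, 7+0) = 10
r[4] = max(3+10, 7+7, 7+3, 18+0) = 18
r[5] = max(3+18, 7+10, 7+7, 18+3, 15+0) = 21
r[6] = max(3+21, 7+18, 7+10, 18+7, 15+3, 15+0) = 25
r[7] = max(3+25, 7+21, 7+18, …, 15+3, 14+0) = 28
r[8] = max(3+28, 7+25, 7+21, …, 14+3, 24+0) = 36
r[9] = max(3+36, 7+28, 7+25, …, 24+3, 18+0) = 39
Maximum revenue is $39.
Now minimize piece count subject to staying optimal: for each k, pieces[k] = 1 + min over i with p[i]+r[k−i]=r[k] of pieces[k−i].
pieces[6] = 2
pieces[7] = 3
pieces[8] = 2
pieces[9] = 3

3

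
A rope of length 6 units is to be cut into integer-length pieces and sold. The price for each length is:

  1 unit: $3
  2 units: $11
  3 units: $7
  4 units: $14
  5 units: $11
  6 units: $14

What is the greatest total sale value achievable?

Build R[k] bottom-up: R[k] = max over allowed piece i of (p[i] + R[k−i]).
R[1] = 3
R[2] = 11
R[3] = 14  (first piece 1, then R[2]=11)
R[4] = 22  (first piece 2, then R[2]=11)
R[5] = 25  (first piece 1, then R[4]=22)
R[6] = 33  (first piece 2, then R[4]=22)
One optimal cutting: 2 + 2 + 2 → $11 + $11 + $11 = $33.

33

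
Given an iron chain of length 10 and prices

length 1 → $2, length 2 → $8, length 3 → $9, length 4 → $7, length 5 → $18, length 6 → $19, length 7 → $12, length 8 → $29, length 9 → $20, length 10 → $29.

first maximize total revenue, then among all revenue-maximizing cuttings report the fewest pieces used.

5

Let r[k] be the best obtainable value from length k. For each k, try every first piece i and keep the best of price[i] + r[k−i].
r[1] = 2
r[2] = 8
r[3] = 10  (first piece 1, then r[2]=8)
r[4] = 16  (first piece 2, then r[2]=8)
r[5] = 18  (first piece 1, then r[4]=16)
r[6] = 24  (first piece 2, then r[4]=16)
r[7] = 26  (first piece 1, then r[6]=24)
r[8] = 32  (first piece 2, then r[6]=24)
r[9] = 34  (first piece 1, then r[8]=32)
r[10] = 40  (first piece 2, then r[8]=32)
Maximum revenue is $40.
Now minimize piece count subject to staying optimal: for each k, pieces[k] = 1 + min over i with p[i]+r[k−i]=r[k] of pieces[k−i].
pieces[7] = 2
pieces[8] = 4
pieces[9] = 3
pieces[10] = 5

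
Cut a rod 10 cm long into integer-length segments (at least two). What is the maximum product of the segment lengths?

Fill f[k] for k=2..10: at each k try every first piece i and multiply by the better of (k−i) uncut or f[k−i].
Small cases: f[2]=1, f[3]=2, f[4]=4, f[5]=6.
f[6] = max(1·6, 2·4, 3·3, 4·2, 5·1) = 9
f[7] = max(1·9, 2·6, 3·4, 4·3, 5·2, 6·1) = 12
f[8] = max(1·12, 2·9, 3·6, …, 6·2, 7·1) = 18
f[9] = max(1·18, 2·12, 3·9, …, 7·2, 8·1) = 27
f[10] = max(1·27, 2·18, 3·12, …, 8·2, 9·1) = 36
One optimal split: 3 + 3 + 2 + 2; product 3·3·2·2 = 36.

36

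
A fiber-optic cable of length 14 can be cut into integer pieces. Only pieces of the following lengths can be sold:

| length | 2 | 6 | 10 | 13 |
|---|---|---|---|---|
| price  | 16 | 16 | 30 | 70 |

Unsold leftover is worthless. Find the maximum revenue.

112

Let r[k] be the best obtainable value from length k. For each k, try every first piece i and keep the best of price[i] + r[k−i].
r[1] = 0
r[2] = 16
r[3] = 16
r[4] = 32  (first piece 2, then r[2]=16)
r[5] = 32
r[6] = 48  (first piece 2, then r[4]=32)
r[7] = 48
r[8] = 64  (first piece 2, then r[6]=48)
r[9] = 64
r[10] = 80  (first piece 2, then r[8]=64)
r[11] = 80
r[12] = 96  (first piece 2, then r[10]=80)
r[13] = 96
r[14] = 112  (first piece 2, then r[12]=96)
One optimal cutting: 2 + 2 + 2 + 2 + 2 + 2 + 2 → $112.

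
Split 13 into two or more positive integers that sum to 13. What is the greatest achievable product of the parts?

Let m[k] be the best product for length k (with at least one cut). For each first piece i, the rest contributes max(k−i, m[k−i]).
Small cases: m[2]=1, m[3]=2, m[4]=4, m[5]=6.
m[6] = 3*max(3,2) = 3*3 = 9
m[7] = 2*max(5,6) = 2*6 = 12
m[8] = 2*max(6,9) = 2*9 = 18
m[9] = 3*max(6,9) = 3*9 = 27
m[10] = 2*max(8,18) = 2*18 = 36
m[11] = 2*max(9,27) = 2*27 = 54
m[12] = 3*max(9,27) = 3*27 = 81
m[13] = 2*max(11,54) = 2*54 = 108
One optimal split: 3 + 3 + 3 + 2 + 2; product 3*3*3*2*2 = 108.

108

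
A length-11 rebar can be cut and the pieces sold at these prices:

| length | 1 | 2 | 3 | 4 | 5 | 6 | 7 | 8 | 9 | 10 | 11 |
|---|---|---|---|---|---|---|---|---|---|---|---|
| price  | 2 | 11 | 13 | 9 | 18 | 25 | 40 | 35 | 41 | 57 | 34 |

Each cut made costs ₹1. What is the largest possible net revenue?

Let net[k] be the best obtainable value from length k. For each k, try every first piece i and keep the best of price[i] + net[k−i] minus the 1 cut fee when i<k.
net[1] = 2
net[2] = max(2+2-1, 11+0) = 11
net[3] = max(2+11-1, 11+2-1, 13+0) = 13
net[4] = max(2+13-1, 11+11-1, 13+2-1, 9+0) = 21
net[5] = max(2+21-1, 11+13-1, 13+11-1, 9+2-1, 18+0) = 23
net[6] = max(2+23-1, 11+21-1, 13+13-1, 9+11-1, 18+2-1, 25+0) = 31
net[7] = max(2+31-1, 11+23-1, 13+21-1, …, 25+2-1, 40+0) = 40
net[8] = max(2+40-1, 11+31-1, 13+23-1, …, 40+2-1, 35+0) = 41
net[9] = max(2+41-1, 11+40-1, 13+31-1, …, 35+2-1, 41+0) = 50
net[10] = max(2+50-1, 11+41-1, 13+40-1, …, 41+2-1, 57+0) = 57
net[11] = max(2+57-1, 11+50-1, 13+41-1, …, 57+2-1, 34+0) = 60
One optimal plan: pieces 7 + 2 + 2 (2 cuts) → ₹62 − ₹2 = ₹60.

60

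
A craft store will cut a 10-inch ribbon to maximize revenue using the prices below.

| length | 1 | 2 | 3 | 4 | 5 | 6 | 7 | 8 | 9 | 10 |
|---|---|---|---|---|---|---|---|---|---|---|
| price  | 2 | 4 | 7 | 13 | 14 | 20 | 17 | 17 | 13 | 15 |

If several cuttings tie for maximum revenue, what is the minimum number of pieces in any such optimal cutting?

2

Build r[k] bottom-up: r[k] = max over allowed piece i of (p[i] + r[k−i]).
r[1] = 2
r[2] = 4  (first piece 1, then r[1]=2)
r[3] = 7
r[4] = 13
r[5] = 15  (first piece 1, then r[4]=13)
r[6] = 20
r[7] = 22  (first piece 1, then r[6]=20)
r[8] = 26  (first piece 4, then r[4]=13)
r[9] = 28  (first piece 1, then r[8]=26)
r[10] = 33  (first piece 4, then r[6]=20)
Maximum revenue is ¢33.
Now minimize piece count subject to staying optimal: for each k, pieces[k] = 1 + min over i with p[i]+r[k−i]=r[k] of pieces[k−i].
pieces[7] = 2
pieces[8] = 2
pieces[9] = 3
pieces[10] = 2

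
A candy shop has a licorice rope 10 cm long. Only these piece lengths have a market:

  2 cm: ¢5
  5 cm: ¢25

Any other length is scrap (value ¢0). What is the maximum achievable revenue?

Build best[k] bottom-up: best[k] = max over allowed piece i of (p[i] + best[k−i]).
best[1] = 0
best[2] = 5
best[3] = 5
best[4] = 10  (first piece 2, then best[2]=5)
best[5] = 25
best[6] = 25
best[7] = 30  (first piece 2, then best[5]=25)
best[8] = 30
best[9] = 35  (first piece 2, then best[7]=30)
best[10] = 50  (first piece 5, then best[5]=25)
One optimal cutting: 5 + 5 → ¢50.

50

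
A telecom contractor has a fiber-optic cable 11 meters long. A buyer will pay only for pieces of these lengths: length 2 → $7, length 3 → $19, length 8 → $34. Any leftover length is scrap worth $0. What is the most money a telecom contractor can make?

Consider every possible first cut. f[k] is the best of p[i]+f[k−i] over all sellable i≤k.
f[1] = 0
f[2] = 7
f[3] = max(7+0, 19+0) = 19
f[4] = max(7+7, 19+0) = 19
f[5] = max(7+19, 19+7) = 26
f[6] = max(7+19, 19+19) = 38
f[7] = max(7+26, 19+19) = 38
f[8] = max(7+38, 19+26, 34+0) = 45
f[9] = max(7+38, 19+38, 34+0) = 57
f[10] = max(7+45, 19+38, 34+7) = 57
f[11] = max(7+57, 19+45, 34+19) = 64
One optimal cutting: 3 + 3 + 3 + 2 → $64.

64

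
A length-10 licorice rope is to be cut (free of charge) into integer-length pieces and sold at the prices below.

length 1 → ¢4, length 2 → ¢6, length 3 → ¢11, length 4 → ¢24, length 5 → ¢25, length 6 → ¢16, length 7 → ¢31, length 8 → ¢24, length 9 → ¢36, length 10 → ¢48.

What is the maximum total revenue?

Build v[k] bottom-up: v[k] = max over allowed piece i of (p[i] + v[k−i]).
v[1] = 4
v[2] = 8  (first piece 1, then v[1]=4)
v[3] = 12  (first piece 1, then v[2]=8)
v[4] = 24
v[5] = 28  (first piece 1, then v[4]=24)
v[6] = 32  (first piece 1, then v[5]=28)
v[7] = 36  (first piece 1, then v[6]=32)
v[8] = 48  (first piece 4, then v[4]=24)
v[9] = 52  (first piece 1, then v[8]=48)
v[10] = 56  (first piece 1, then v[9]=52)
One optimal cutting: 4 + 4 + 1 + 1 → ¢24 + ¢24 + ¢4 + ¢4 = ¢56.

56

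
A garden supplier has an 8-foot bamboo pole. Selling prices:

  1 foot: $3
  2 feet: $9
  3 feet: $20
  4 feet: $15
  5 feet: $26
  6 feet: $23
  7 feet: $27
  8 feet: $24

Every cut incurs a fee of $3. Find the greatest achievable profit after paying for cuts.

Build v[k] bottom-up: v[k] = max over allowed piece i of (p[i] + v[k−i]) − 3 per cut.
v[1] = 3
v[2] = max(3+3-3, 9+0) = 9
v[3] = max(3+9-3, 9+3-3, 20+0) = 20
v[4] = max(3+20-3, 9+9-3, 20+3-3, 15+0) = 20
v[5] = max(3+20-3, 9+20-3, 20+9-3, 15+3-3, 26+0) = 26
v[6] = max(3+26-3, 9+20-3, 20+20-3, 15+9-3, 26+3-3, 23+0) = 37
v[7] = max(3+37-3, 9+26-3, 20+20-3, …, 23+3-3, 27+0) = 37
v[8] = max(3+37-3, 9+37-3, 20+26-3, …, 27+3-3, 24+0) = 43
One optimal plan: pieces 3 + 3 + 2 (2 cuts) → $49 − $6 = $43.

43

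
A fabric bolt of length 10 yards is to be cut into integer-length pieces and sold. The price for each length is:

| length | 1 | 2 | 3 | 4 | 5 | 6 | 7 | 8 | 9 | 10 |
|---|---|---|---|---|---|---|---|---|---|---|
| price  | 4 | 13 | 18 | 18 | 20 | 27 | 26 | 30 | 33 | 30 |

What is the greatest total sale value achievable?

65

Let v[k] be the best obtainable value from length k. For each k, try every first piece i and keep the best of price[i] + v[k−i].
v[1] = 4
v[2] = 13
v[3] = 18
v[4] = 26  (first piece 2, then v[2]=13)
v[5] = 31  (first piece 2, then v[3]=18)
v[6] = 39  (first piece 2, then v[4]=26)
v[7] = 44  (first piece 2, then v[5]=31)
v[8] = 52  (first piece 2, then v[6]=39)
v[9] = 57  (first piece 2, then v[7]=44)
v[10] = 65  (first piece 2, then v[8]=52)
One optimal cutting: 2 + 2 + 2 + 2 + 2 → $13 + $13 + $13 + $13 + $13 = $65.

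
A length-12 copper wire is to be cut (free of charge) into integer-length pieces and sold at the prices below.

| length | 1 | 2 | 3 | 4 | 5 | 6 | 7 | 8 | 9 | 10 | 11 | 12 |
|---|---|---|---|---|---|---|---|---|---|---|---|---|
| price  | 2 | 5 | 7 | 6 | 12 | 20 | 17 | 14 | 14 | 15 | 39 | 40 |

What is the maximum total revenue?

Build best[k] bottom-up: best[k] = max over allowed piece i of (p[i] + best[k−i]).
best[1] = 2
best[2] = max(2+2, 5+0) = 5
best[3] = max(2+5, 5+2, 7+0) = 7
best[4] = max(2+7, 5+5, 7+2, 6+0) = 10
best[5] = max(2+10, 5+7, 7+5, 6+2, 12+0) = 12
best[6] = max(2+12, 5+10, 7+7, 6+5, 12+2, 20+0) = 20
best[7] = max(2+20, 5+12, 7+10, …, 20+2, 17+0) = 22
best[8] = max(2+22, 5+20, 7+12, …, 17+2, 14+0) = 25
best[9] = max(2+25, 5+22, 7+20, …, 14+2, 14+0) = 27
best[10] = max(2+27, 5+25, 7+22, …, 14+2, 15+0) = 30
best[11] = max(2+30, 5+27, 7+25, …, 15+2, 39+0) = 39
best[12] = max(2+39, 5+30, 7+27, …, 39+2, 40+0) = 41
One optimal cutting: 11 + 1 → €39 + €2 = €41.

41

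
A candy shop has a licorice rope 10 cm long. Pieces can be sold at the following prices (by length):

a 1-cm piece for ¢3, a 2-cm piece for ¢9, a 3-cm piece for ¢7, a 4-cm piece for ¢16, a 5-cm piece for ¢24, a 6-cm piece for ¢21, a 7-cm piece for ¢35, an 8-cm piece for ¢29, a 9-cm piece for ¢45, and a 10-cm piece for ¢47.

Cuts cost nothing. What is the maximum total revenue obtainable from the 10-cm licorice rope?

48

Let r[k] be the best obtainable value from length k. For each k, try every first piece i and keep the best of price[i] + r[k−i].
r[1] = 3
r[2] = max(3+3, 9+0) = 9
r[3] = max(3+9, 9+3, 7+0) = 12
r[4] = max(3+12, 9+9, 7+3, 16+0) = 18
r[5] = max(3+18, 9+12, 7+9, 16+3, 24+0) = 24
r[6] = max(3+24, 9+18, 7+12, 16+9, 24+3, 21+0) = 27
r[7] = max(3+27, 9+24, 7+18, …, 21+3, 35+0) = 35
r[8] = max(3+35, 9+27, 7+24, …, 35+3, 29+0) = 38
r[9] = max(3+38, 9+35, 7+27, …, 29+3, 45+0) = 45
r[10] = max(3+45, 9+38, 7+35, …, 45+3, 47+0) = 48
One optimal cutting: 9 + 1 → ¢45 + ¢3 = ¢48.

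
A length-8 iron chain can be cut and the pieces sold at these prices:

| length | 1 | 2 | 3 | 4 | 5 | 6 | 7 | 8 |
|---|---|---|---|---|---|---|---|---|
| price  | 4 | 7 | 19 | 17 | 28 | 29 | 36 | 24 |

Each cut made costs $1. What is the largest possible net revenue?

46

Build r[k] bottom-up: r[k] = max over allowed piece i of (p[i] + r[k−i]) − 1 per cut.
r[1] = 4
r[2] = max(4+4-1, 7+0) = 7
r[3] = max(4+7-1, 7+4-1, 19+0) = 19
r[4] = max(4+19-1, 7+7-1, 19+4-1, 17+0) = 22
r[5] = max(4+22-1, 7+19-1, 19+7-1, 17+4-1, 28+0) = 28
r[6] = max(4+28-1, 7+22-1, 19+19-1, 17+7-1, 28+4-1, 29+0) = 37
r[7] = max(4+37-1, 7+28-1, 19+22-1, …, 29+4-1, 36+0) = 40
r[8] = max(4+40-1, 7+37-1, 19+28-1, …, 36+4-1, 24+0) = 46
One optimal plan: pieces 5 + 3 (1 cut) → $47 − $1 = $46.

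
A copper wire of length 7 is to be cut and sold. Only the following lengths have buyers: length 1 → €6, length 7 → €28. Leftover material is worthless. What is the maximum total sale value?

42

Consider every possible first cut. best[k] is the best of p[i]+best[k−i] over all sellable i≤k.
best[1] = 6
best[2] = 12  (first piece 1, then best[1]=6)
best[3] = 18  (first piece 1, then best[2]=12)
best[4] = 24  (first piece 1, then best[3]=18)
best[5] = 30  (first piece 1, then best[4]=24)
best[6] = 36  (first piece 1, then best[5]=30)
best[7] = 42  (first piece 1, then best[6]=36)
One optimal cutting: 1 + 1 + 1 + 1 + 1 + 1 + 1 → €42.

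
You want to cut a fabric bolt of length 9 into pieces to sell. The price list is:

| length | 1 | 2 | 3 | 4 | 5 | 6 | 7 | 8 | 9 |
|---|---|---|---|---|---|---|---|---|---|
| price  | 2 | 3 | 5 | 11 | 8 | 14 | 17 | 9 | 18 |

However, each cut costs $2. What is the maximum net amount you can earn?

Build r[k] bottom-up: r[k] = max over allowed piece i of (p[i] + r[k−i]) − 2 per cut.
r[1] = 2
r[2] = max(2+2-2, 3+0) = 3
r[3] = max(2+3-2, 3+2-2, 5+0) = 5
r[4] = max(2+5-2, 3+3-2, 5+2-2, 11+0) = 11
r[5] = max(2+11-2, 3+5-2, 5+3-2, 11+2-2, 8+0) = 11
r[6] = max(2+11-2, 3+11-2, 5+5-2, 11+3-2, 8+2-2, 14+0) = 14
r[7] = max(2+14-2, 3+11-2, 5+11-2, …, 14+2-2, 17+0) = 17
r[8] = max(2+17-2, 3+14-2, 5+11-2, …, 17+2-2, 9+0) = 20
r[9] = max(2+20-2, 3+17-2, 5+14-2, …, 9+2-2, 18+0) = 20
One optimal plan: pieces 4 + 4 + 1 (2 cuts) → $24 − $4 = $20.

20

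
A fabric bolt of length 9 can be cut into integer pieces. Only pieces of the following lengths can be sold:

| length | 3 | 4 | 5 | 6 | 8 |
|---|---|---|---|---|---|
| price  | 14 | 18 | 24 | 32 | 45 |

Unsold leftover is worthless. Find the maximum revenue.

46

Build best[k] bottom-up: best[k] = max over allowed piece i of (p[i] + best[k−i]).
best[1] = 0
best[2] = 0
best[3] = 14
best[4] = max(14+0, 18+0) = 18
best[5] = max(14+0, 18+0, 24+0) = 24
best[6] = max(14+14, 18+0, 24+0, 32+0) = 32
best[7] = max(14+18, 18+14, 24+0, 32+0) = 32
best[8] = max(14+24, 18+18, 24+14, 32+0, 45+0) = 45
best[9] = max(14+32, 18+24, 24+18, 32+14, 45+0) = 46
One optimal cutting: 6 + 3 → $46.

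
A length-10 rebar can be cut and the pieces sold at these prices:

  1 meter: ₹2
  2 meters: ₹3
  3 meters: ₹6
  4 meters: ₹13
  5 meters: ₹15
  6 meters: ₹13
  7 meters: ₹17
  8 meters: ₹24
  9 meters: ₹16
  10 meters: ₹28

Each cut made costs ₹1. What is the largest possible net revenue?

Let net[k] be the best obtainable value from length k. For each k, try every first piece i and keep the best of price[i] + net[k−i] minus the 1 cut fee when i<k.
net[1] = 2
net[2] = max(2+2-1, 3+0) = 3
net[3] = max(2+3-1, 3+2-1, 6+0) = 6
net[4] = max(2+6-1, 3+3-1, 6+2-1, 13+0) = 13
net[5] = max(2+13-1, 3+6-1, 6+3-1, 13+2-1, 15+0) = 15
net[6] = max(2+15-1, 3+13-1, 6+6-1, 13+3-1, 15+2-1, 13+0) = 16
net[7] = max(2+16-1, 3+15-1, 6+13-1, …, 13+2-1, 17+0) = 18
net[8] = max(2+18-1, 3+16-1, 6+15-1, …, 17+2-1, 24+0) = 25
net[9] = max(2+25-1, 3+18-1, 6+16-1, …, 24+2-1, 16+0) = 27
net[10] = max(2+27-1, 3+25-1, 6+18-1, …, 16+2-1, 28+0) = 29
One optimal plan: pieces 5 + 5 (1 cut) → ₹30 − ₹1 = ₹29.

29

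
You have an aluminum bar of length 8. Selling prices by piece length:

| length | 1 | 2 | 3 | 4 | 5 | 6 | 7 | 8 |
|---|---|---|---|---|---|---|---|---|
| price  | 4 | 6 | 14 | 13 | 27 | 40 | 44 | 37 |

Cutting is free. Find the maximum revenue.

Consider every possible first cut. best[k] is the best of p[i]+best[k−i] over all sellable i≤k.
best[1] = 4
best[2] = 8  (first piece 1, then best[1]=4)
best[3] = 14
best[4] = 18  (first piece 1, then best[3]=14)
best[5] = 27
best[6] = 40
best[7] = 44  (first piece 1, then best[6]=40)
best[8] = 48  (first piece 1, then best[7]=44)
One optimal cutting: 6 + 1 + 1 → $40 + $4 + $4 = $48.

48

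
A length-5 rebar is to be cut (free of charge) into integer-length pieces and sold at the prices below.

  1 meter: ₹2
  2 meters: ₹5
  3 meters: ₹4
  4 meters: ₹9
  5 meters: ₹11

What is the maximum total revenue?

Build v[k] bottom-up: v[k] = max over allowed piece i of (p[i] + v[k−i]).
v[1] = 2
v[2] = 5
v[3] = 7  (first piece 1, then v[2]=5)
v[4] = 10  (first piece 2, then v[2]=5)
v[5] = 12  (first piece 1, then v[4]=10)
One optimal cutting: 2 + 2 + 1 → ₹5 + ₹5 + ₹2 = ₹12.

12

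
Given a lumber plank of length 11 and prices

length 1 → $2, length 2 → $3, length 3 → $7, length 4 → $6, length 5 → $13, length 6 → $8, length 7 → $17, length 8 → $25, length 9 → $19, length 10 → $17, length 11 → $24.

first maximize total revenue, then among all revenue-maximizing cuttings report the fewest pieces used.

Let r[k] be the best obtainable value from length k. For each k, try every first piece i and keep the best of price[i] + r[k−i].
r[1] = 2
r[2] = 4  (first piece 1, then r[1]=2)
r[3] = 7
r[4] = 9  (first piece 1, then r[3]=7)
r[5] = 13
r[6] = 15  (first piece 1, then r[5]=13)
r[7] = 17  (first piece 1, then r[6]=15)
r[8] = 25
r[9] = 27  (first piece 1, then r[8]=25)
r[10] = 29  (first piece 1, then r[9]=27)
r[11] = 32  (first piece 3, then r[8]=25)
Maximum revenue is $32.
Now minimize piece count subject to staying optimal: for each k, pieces[k] = 1 + min over i with p[i]+r[k−i]=r[k] of pieces[k−i].
pieces[8] = 1
pieces[9] = 2
pieces[10] = 3
pieces[11] = 2

2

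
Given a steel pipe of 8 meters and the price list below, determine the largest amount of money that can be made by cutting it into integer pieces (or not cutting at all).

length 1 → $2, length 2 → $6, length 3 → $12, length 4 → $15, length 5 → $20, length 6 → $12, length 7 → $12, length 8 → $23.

Consider every possible first cut. v[k] is the best of p[i]+v[k−i] over all sellable i≤k.
v[1] = 2
v[2] = 6
v[3] = 12
v[4] = 15
v[5] = 20
v[6] = 24  (first piece 3, then v[3]=12)
v[7] = 27  (first piece 3, then v[4]=15)
v[8] = 32  (first piece 3, then v[5]=20)
One optimal cutting: 5 + 3 → $20 + $12 = $32.

32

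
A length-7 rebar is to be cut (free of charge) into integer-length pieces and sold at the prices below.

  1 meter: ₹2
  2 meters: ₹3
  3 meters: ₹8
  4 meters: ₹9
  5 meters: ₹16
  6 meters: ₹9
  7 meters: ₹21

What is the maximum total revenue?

Build v[k] bottom-up: v[k] = max over allowed piece i of (p[i] + v[k−i]).
v[1] = 2
v[2] = max(2+2, 3+0) = 4
v[3] = max(2+4, 3+2, 8+0) = 8
v[4] = max(2+8, 3+4, 8+2, 9+0) = 10
v[5] = max(2+10, 3+8, 8+4, 9+2, 16+0) = 16
v[6] = max(2+16, 3+10, 8+8, 9+4, 16+2, 9+0) = 18
v[7] = max(2+18, 3+16, 8+10, …, 9+2, 21+0) = 21
Best is to sell the whole 7-meter piece uncut for ₹21.

21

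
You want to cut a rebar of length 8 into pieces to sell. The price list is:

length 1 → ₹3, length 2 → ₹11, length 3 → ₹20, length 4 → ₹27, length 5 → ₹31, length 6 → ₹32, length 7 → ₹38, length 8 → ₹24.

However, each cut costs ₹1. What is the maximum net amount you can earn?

53

Let r[k] be the best obtainable value from length k. For each k, try every first piece i and keep the best of price[i] + r[k−i] minus the 1 cut fee when i<k.
r[1] = 3
r[2] = max(3+3-1, 11+0) = 11
r[3] = max(3+11-1, 11+3-1, 20+0) = 20
r[4] = max(3+20-1, 11+11-1, 20+3-1, 27+0) = 27
r[5] = max(3+27-1, 11+20-1, 20+11-1, 27+3-1, 31+0) = 31
r[6] = max(3+31-1, 11+27-1, 20+20-1, 27+11-1, 31+3-1, 32+0) = 39
r[7] = max(3+39-1, 11+31-1, 20+27-1, …, 32+3-1, 38+0) = 46
r[8] = max(3+46-1, 11+39-1, 20+31-1, …, 38+3-1, 24+0) = 53
One optimal plan: pieces 4 + 4 (1 cut) → ₹54 − ₹1 = ₹53.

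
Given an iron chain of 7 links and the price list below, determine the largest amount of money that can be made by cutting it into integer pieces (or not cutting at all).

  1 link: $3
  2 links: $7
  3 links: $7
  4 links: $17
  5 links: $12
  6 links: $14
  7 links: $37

Build best[k] bottom-up: best[k] = max over allowed piece i of (p[i] + best[k−i]).
best[1] = 3
best[2] = max(3+3, 7+0) = 7
best[3] = max(3+7, 7+3, 7+0) = 10
best[4] = max(3+10, 7+7, 7+3, 17+0) = 17
best[5] = max(3+17, 7+10, 7+7, 17+3, 12+0) = 20
best[6] = max(3+20, 7+17, 7+10, 17+7, 12+3, 14+0) = 24
best[7] = max(3+24, 7+20, 7+17, …, 14+3, 37+0) = 37
Best is to sell the whole 7-link piece uncut for $37.

37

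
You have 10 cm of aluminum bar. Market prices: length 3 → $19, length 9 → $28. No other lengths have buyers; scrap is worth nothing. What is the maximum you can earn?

Let f[k] be the best obtainable value from length k. For each k, try every first piece i and keep the best of price[i] + f[k−i].
f[1] = 0
f[2] = 0
f[3] = 19
f[4] = 19
f[5] = 19
f[6] = 38  (first piece 3, then f[3]=19)
f[7] = 38
f[8] = 38
f[9] = 57  (first piece 3, then f[6]=38)
f[10] = 57
One optimal cutting: pieces 3 + 3 + 3 with 1 cm of scrap → $57.

57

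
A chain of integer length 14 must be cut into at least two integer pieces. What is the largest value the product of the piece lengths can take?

Let f[k] be the best product for length k (with at least one cut). For each first piece i, the rest contributes max(k−i, f[k−i]).
Small cases: f[2]=1, f[3]=2, f[4]=4, f[5]=6, f[6]=9.
f[7] = 2×max(5,6) = 2×6 = 12
f[8] = 2×max(6,9) = 2×9 = 18
f[9] = 3×max(6,9) = 3×9 = 27
f[10] = 2×max(8,18) = 2×18 = 36
f[11] = 2×max(9,27) = 2×27 = 54
f[12] = 3×max(9,27) = 3×27 = 81
f[13] = 2×max(11,54) = 2×54 = 108
f[14] = 2×max(12,81) = 2×81 = 162
One optimal split: 3 + 3 + 3 + 3 + 2; product 3×3×3×3×2 = 162.

162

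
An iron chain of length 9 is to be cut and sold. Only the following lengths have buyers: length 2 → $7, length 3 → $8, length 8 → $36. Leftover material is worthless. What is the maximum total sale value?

36

Consider every possible first cut. r[k] is the best of p[i]+r[k−i] over all sellable i≤k.
r[1] = 0
r[2] = 7
r[3] = max(7+0, 8+0) = 8
r[4] = max(7+7, 8+0) = 14
r[5] = max(7+8, 8+7) = 15
r[6] = max(7+14, 8+8) = 21
r[7] = max(7+15, 8+14) = 22
r[8] = max(7+21, 8+15, 36+0) = 36
r[9] = max(7+22, 8+21, 36+0) = 36
One optimal cutting: pieces 8 with 1 link of scrap → $36.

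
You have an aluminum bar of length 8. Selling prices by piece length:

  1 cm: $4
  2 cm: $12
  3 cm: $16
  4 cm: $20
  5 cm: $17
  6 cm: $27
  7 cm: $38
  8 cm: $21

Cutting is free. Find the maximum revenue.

48

Let best[k] be the best obtainable value from length k. For each k, try every first piece i and keep the best of price[i] + best[k−i].
best[1] = 4
best[2] = max(4+4, 12+0) = 12
best[3] = max(4+12, 12+4, 16+0) = 16
best[4] = max(4+16, 12+12, 16+4, 20+0) = 24
best[5] = max(4+24, 12+16, 16+12, 20+4, 17+0) = 28
best[6] = max(4+28, 12+24, 16+16, 20+12, 17+4, 27+0) = 36
best[7] = max(4+36, 12+28, 16+24, …, 27+4, 38+0) = 40
best[8] = max(4+40, 12+36, 16+28, …, 38+4, 21+0) = 48
One optimal cutting: 2 + 2 + 2 + 2 → $12 + $12 + $12 + $12 = $48.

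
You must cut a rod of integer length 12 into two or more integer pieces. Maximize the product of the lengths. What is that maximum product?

81

Define g[k] = max over 1≤i<k of i · max(k−i, g[k−i]); the inner max lets the remainder stay uncut if that's better.
Small cases: g[2]=1, g[3]=2, g[4]=4, g[5]=6, g[6]=9, g[7]=12.
g[8] = max(1×12, 2×9, 3×6, …, 6×2, 7×1) = 18
g[9] = max(1×18, 2×12, 3×9, …, 7×2, 8×1) = 27
g[10] = max(1×27, 2×18, 3×12, …, 8×2, 9×1) = 36
g[11] = max(1×36, 2×27, 3×18, …, 9×2, 10×1) = 54
g[12] = max(1×54, 2×36, 3×27, …, 10×2, 11×1) = 81
One optimal split: 3 + 3 + 3 + 3; product 3×3×3×3 = 81.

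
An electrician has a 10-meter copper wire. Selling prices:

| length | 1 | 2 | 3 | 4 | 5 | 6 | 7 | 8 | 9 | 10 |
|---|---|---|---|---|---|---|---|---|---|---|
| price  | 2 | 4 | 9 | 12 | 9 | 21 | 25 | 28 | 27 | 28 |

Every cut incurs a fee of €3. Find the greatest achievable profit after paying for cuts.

Build net[k] bottom-up: net[k] = max over allowed piece i of (p[i] + net[k−i]) − 3 per cut.
net[1] = 2
net[2] = 4
net[3] = 9
net[4] = 12
net[5] = 11  (first piece 1, then net[4]=12)
net[6] = 21
net[7] = 25
net[8] = 28
net[9] = 27  (first piece 1, then net[8]=28)
net[10] = 31  (first piece 3, then net[7]=25)
One optimal plan: pieces 7 + 3 (1 cut) → €34 − €3 = €31.

31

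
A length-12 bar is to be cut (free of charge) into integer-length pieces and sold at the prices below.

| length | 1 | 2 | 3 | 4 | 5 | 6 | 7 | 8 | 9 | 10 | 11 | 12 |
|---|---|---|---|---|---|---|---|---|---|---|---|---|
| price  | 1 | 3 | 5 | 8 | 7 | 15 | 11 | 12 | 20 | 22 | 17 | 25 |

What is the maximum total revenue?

Let r[k] be the best obtainable value from length k. For each k, try every first piece i and keep the best of price[i] + r[k−i].
r[1] = 1
r[2] = max(1+1, 3+0) = 3
r[3] = max(1+3, 3+1, 5+0) = 5
r[4] = max(1+5, 3+3, 5+1, 8+0) = 8
r[5] = max(1+8, 3+5, 5+3, 8+1, 7+0) = 9
r[6] = max(1+9, 3+8, 5+5, 8+3, 7+1, 15+0) = 15
r[7] = max(1+15, 3+9, 5+8, …, 15+1, 11+0) = 16
r[8] = max(1+16, 3+15, 5+9, …, 11+1, 12+0) = 18
r[9] = max(1+18, 3+16, 5+15, …, 12+1, 20+0) = 20
r[10] = max(1+20, 3+18, 5+16, …, 20+1, 22+0) = 23
r[11] = max(1+23, 3+20, 5+18, …, 22+1, 17+0) = 24
r[12] = max(1+24, 3+23, 5+20, …, 17+1, 25+0) = 30
One optimal cutting: 6 + 6 → $15 + $15 = $30.

30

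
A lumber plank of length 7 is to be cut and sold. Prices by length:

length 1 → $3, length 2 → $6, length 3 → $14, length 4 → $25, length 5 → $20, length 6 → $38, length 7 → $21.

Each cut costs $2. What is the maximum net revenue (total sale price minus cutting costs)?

Consider every possible first cut. v[k] is the best of p[i]+v[k−i] over all sellable i≤k, charging 2 whenever i<k.
v[1] = 3
v[2] = max(3+3-2, 6+0) = 6
v[3] = max(3+6-2, 6+3-2, 14+0) = 14
v[4] = max(3+14-2, 6+6-2, 14+3-2, 25+0) = 25
v[5] = max(3+25-2, 6+14-2, 14+6-2, 25+3-2, 20+0) = 26
v[6] = max(3+26-2, 6+25-2, 14+14-2, 25+6-2, 20+3-2, 38+0) = 38
v[7] = max(3+38-2, 6+26-2, 14+25-2, …, 38+3-2, 21+0) = 39
One optimal plan: pieces 6 + 1 (1 cut) → $41 − $2 = $39.

39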